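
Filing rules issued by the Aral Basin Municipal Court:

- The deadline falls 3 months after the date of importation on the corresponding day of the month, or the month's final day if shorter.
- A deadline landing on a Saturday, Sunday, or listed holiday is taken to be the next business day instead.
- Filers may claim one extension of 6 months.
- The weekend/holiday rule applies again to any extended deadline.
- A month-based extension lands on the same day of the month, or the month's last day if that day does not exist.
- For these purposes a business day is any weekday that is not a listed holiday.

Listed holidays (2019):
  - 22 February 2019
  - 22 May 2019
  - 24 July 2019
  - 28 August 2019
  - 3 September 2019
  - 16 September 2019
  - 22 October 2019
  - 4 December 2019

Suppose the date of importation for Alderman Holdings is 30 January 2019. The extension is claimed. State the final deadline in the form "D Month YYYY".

30 October 2019

Moving 3 months forward from 30 January 2019 on the corresponding day gives 30 April 2019.
30 April 2019 is a Tuesday and not a listed holiday, so it stands.
Applying the 6 months extension: 6 months after 30 April 2019 is 30 October 2019.
30 October 2019 falls on a Wednesday, which is a business day, so no adjustment is needed.
So the filing is due 30 October 2019.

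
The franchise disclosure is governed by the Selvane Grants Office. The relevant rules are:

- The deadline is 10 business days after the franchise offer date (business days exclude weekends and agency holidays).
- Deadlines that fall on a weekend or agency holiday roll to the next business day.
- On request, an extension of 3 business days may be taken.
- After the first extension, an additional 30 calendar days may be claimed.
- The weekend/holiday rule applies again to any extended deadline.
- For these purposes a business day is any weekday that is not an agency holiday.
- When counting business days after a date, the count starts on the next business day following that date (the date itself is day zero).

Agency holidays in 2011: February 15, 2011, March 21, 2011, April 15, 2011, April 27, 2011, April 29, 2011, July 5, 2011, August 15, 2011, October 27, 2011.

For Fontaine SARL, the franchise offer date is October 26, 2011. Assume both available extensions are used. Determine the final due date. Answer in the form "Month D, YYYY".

10 business days after October 26, 2011, excluding weekends and holidays, is November 10, 2011.
November 10, 2011 is a Thursday and not a listed holiday, so it stands.
The 3-business-day extension runs from November 10, 2011 to November 15, 2011.
November 15, 2011 (Tuesday) is already a business day.
The 30-calendar-day extension moves the deadline from November 15, 2011 to December 15, 2011.
December 15, 2011 is a Thursday and not a listed holiday, so it stands.
The final due date is December 15, 2011.

December 15, 2011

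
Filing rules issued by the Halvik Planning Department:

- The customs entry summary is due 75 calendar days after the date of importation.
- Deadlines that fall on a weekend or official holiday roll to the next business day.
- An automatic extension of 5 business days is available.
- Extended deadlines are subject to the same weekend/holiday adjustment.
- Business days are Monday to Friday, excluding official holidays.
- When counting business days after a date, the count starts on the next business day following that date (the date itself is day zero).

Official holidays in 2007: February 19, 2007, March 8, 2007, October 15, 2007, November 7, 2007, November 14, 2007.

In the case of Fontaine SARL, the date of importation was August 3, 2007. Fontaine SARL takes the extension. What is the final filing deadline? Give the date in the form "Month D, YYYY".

From August 3, 2007, 75 calendar days later is October 17, 2007.
October 17, 2007 falls on a Wednesday, which is a business day, so no adjustment is needed.
Applying the 5-business-day extension: 5 business days after October 17, 2007 is October 24, 2007.
October 24, 2007 (Wednesday) is already a business day.
Final deadline: October 24, 2007.

October 24, 2007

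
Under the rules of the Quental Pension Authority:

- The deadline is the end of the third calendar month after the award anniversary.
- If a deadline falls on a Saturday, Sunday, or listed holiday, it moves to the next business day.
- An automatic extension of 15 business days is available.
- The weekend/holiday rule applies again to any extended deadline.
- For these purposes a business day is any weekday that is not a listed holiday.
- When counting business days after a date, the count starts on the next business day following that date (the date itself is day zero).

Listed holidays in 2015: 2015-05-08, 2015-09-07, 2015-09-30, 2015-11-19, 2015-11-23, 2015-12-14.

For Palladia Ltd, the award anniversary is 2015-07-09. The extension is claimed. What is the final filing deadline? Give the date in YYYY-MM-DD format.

2015-11-25

3 months after 2015-07-09 falls in October 2015; the last day of that month is 2015-10-31.
Because 2015-10-31 is a Saturday, the deadline becomes 2015-11-02 (Monday).
Counting 15 further business days from 2015-11-02 reaches 2015-11-25.
2015-11-25 falls on a Wednesday, which is a business day, so no adjustment is needed.
So the filing is due 2015-11-25.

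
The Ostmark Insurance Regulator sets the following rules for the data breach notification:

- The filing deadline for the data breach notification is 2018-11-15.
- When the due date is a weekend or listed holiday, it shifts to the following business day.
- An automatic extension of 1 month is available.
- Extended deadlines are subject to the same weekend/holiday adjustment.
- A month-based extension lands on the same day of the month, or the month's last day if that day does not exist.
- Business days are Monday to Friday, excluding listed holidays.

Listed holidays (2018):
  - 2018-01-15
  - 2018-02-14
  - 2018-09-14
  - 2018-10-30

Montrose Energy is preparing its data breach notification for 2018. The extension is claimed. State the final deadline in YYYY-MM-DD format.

The stated deadline is 2018-11-15.
Since 2018-11-15 is a Thursday and not a holiday, the date is unchanged.
Add 1 month to 2018-11-15: 2018-12-15.
2018-12-15 is a Saturday, so it moves to the next business day, 2018-12-17 (Monday).
Deadline: 2018-12-17.

2018-12-17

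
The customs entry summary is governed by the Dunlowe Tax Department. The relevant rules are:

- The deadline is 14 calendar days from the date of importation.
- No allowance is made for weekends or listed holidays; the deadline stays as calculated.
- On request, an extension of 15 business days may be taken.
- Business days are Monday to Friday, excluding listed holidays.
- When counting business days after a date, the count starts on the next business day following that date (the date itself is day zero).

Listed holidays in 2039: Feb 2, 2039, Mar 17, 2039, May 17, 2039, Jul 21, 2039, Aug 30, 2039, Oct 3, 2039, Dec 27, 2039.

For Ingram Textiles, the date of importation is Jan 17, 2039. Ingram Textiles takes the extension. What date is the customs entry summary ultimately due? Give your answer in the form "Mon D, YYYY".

Feb 22, 2039

From Jan 17, 2039, 14 calendar days later is Jan 31, 2039.
Jan 31, 2039 is a Monday; no weekend or holiday adjustment applies.
Counting 15 further business days from Jan 31, 2039 reaches Feb 22, 2039.
Feb 22, 2039 is a Tuesday; no weekend or holiday adjustment applies.
Final deadline: Feb 22, 2039.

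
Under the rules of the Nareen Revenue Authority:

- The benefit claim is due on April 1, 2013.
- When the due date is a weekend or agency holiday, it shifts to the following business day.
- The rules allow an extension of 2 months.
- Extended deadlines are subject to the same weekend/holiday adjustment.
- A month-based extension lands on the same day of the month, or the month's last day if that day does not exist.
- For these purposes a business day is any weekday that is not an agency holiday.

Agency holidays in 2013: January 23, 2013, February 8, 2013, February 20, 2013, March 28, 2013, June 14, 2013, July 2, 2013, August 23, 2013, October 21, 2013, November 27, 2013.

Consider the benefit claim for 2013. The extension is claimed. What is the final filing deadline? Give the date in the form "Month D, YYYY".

The statutory due date is April 1, 2013.
April 1, 2013 falls on a Monday, which is a business day, so no adjustment is needed.
Applying the 2 months extension: 2 months after April 1, 2013 is June 1, 2013.
June 1, 2013 is a Saturday; the next business day is June 3, 2013 (Monday).
So the filing is due June 3, 2013.

June 3, 2013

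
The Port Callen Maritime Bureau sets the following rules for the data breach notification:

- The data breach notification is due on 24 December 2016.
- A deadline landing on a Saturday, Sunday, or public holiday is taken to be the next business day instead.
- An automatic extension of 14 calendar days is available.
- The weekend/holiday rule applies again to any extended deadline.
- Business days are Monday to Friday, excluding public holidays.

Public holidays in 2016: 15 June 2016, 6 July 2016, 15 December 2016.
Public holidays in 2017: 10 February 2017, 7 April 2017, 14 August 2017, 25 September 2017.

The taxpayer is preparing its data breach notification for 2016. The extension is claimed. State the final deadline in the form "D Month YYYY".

9 January 2017

The statutory due date is 24 December 2016.
24 December 2016 is a Saturday; the next business day is 26 December 2016 (Monday).
With the 14-day extension, 26 December 2016 becomes 9 January 2017.
Since 9 January 2017 is a Monday and not a holiday, the date is unchanged.
So the filing is due 9 January 2017.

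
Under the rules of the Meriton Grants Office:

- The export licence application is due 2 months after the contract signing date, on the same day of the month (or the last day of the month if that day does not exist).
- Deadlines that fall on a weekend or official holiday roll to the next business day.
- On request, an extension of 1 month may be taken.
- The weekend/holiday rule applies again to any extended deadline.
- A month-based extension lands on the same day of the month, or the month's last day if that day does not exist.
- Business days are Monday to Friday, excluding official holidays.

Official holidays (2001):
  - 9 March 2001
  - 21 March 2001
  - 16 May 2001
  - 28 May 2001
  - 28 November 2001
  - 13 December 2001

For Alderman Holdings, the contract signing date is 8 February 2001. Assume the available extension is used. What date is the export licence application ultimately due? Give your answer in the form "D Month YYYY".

2 months from 8 February 2001 is 8 April 2001.
8 April 2001 is a Sunday, so it moves to the next business day, 9 April 2001 (Monday).
Add 1 month to 9 April 2001: 9 May 2001.
9 May 2001 (Wednesday) is already a business day.
Final deadline: 9 May 2001.

9 May 2001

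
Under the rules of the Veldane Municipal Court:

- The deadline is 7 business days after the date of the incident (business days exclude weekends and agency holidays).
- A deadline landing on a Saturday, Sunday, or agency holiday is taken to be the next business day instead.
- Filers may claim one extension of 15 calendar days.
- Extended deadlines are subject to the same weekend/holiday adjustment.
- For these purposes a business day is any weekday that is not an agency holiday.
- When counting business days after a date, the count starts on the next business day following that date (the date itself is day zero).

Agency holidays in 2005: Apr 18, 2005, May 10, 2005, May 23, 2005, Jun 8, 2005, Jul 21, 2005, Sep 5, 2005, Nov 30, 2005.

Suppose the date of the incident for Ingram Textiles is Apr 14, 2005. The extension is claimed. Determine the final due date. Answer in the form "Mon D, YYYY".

May 11, 2005

Starting the day after Apr 14, 2005 and counting 7 business days lands on Apr 26, 2005.
Since Apr 26, 2005 is a Tuesday and not a holiday, the date is unchanged.
The 15-calendar-day extension moves the deadline from Apr 26, 2005 to May 11, 2005.
May 11, 2005 is a Wednesday and not a listed holiday, so it stands.
So the filing is due May 11, 2005.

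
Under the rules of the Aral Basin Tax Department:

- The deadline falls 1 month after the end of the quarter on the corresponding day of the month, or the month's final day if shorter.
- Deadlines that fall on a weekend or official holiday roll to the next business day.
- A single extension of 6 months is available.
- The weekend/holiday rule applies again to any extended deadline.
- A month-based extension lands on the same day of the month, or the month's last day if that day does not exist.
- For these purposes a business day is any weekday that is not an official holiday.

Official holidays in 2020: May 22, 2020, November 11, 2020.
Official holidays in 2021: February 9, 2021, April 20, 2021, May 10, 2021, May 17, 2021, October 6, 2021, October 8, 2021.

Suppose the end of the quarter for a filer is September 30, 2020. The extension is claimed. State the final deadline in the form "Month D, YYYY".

Moving 1 month forward from September 30, 2020 on the corresponding day gives October 30, 2020.
October 30, 2020 is a Friday and not a listed holiday, so it stands.
The 6 months extension carries October 30, 2020 to April 30, 2021.
April 30, 2021 (Friday) is already a business day.
So the filing is due April 30, 2021.

April 30, 2021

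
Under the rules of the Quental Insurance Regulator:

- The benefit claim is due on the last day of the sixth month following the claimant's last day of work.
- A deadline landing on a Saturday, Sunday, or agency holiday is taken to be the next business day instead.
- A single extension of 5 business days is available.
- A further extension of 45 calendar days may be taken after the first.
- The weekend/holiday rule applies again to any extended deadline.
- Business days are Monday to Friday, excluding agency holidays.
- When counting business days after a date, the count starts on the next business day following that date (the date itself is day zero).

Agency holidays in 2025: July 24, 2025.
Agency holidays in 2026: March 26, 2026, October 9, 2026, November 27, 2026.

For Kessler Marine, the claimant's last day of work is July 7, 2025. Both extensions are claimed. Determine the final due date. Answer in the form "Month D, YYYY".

March 27, 2026

The sixth month after July 7, 2025 is January 2026, whose last day is January 31, 2026.
Because January 31, 2026 is a Saturday, the deadline becomes February 2, 2026 (Monday).
Counting 5 further business days from February 2, 2026 reaches February 9, 2026.
Since February 9, 2026 is a Monday and not a holiday, the date is unchanged.
Add the 45 calendar-day extension to February 9, 2026: March 26, 2026.
March 26, 2026 is a listed holiday, so it moves to the next business day, March 27, 2026 (Friday).
Final deadline: March 27, 2026.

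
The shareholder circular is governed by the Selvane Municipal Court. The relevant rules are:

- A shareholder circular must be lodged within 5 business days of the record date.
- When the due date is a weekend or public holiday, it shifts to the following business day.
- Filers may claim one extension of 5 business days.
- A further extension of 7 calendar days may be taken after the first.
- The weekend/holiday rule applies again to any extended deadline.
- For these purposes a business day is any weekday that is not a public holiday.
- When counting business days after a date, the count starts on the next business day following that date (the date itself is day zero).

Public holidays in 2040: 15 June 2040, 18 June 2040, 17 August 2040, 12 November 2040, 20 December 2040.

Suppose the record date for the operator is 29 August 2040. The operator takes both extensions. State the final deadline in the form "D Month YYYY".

Starting the day after 29 August 2040 and counting 5 business days lands on 5 September 2040.
5 September 2040 is a Wednesday and not a listed holiday, so it stands.
The 5-business-day extension runs from 5 September 2040 to 12 September 2040.
12 September 2040 falls on a Wednesday, which is a business day, so no adjustment is needed.
The 7-calendar-day extension moves the deadline from 12 September 2040 to 19 September 2040.
19 September 2040 (Wednesday) is already a business day.
Deadline: 19 September 2040.

19 September 2040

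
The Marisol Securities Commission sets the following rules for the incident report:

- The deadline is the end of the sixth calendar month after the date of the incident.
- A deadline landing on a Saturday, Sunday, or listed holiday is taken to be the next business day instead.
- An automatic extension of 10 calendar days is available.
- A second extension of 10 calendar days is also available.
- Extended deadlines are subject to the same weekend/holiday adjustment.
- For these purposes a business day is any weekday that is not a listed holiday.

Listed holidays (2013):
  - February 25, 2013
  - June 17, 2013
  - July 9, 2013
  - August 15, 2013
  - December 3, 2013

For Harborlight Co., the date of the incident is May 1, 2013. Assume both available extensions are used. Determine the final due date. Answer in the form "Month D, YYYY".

December 23, 2013

The sixth month after May 1, 2013 is November 2013, whose last day is November 30, 2013.
November 30, 2013 falls on a Saturday. Rolling to the next business day gives December 2, 2013, a Monday.
Applying the 10-calendar-day extension: December 2, 2013 + 10 days = December 12, 2013.
Since December 12, 2013 is a Thursday and not a holiday, the date is unchanged.
Add the 10 calendar-day extension to December 12, 2013: December 22, 2013.
December 22, 2013 is a Sunday; the next business day is December 23, 2013 (Monday).
So the filing is due December 23, 2013.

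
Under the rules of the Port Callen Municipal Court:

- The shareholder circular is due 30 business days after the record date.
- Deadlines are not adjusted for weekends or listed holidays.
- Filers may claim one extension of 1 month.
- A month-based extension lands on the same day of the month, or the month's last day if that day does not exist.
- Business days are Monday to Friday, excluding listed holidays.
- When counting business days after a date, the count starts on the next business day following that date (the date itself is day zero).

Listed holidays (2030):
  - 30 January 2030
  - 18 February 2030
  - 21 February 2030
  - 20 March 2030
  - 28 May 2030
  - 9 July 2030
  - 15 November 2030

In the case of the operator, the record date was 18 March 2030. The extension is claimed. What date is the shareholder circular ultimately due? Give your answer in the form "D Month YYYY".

30 May 2030

Starting the day after 18 March 2030 and counting 30 business days lands on 30 April 2030.
30 April 2030 falls on a Tuesday. The rules make no weekend/holiday allowance, so it remains 30 April 2030.
The 1 month extension carries 30 April 2030 to 30 May 2030.
30 May 2030 is a Thursday; no weekend or holiday adjustment applies.
Final deadline: 30 May 2030.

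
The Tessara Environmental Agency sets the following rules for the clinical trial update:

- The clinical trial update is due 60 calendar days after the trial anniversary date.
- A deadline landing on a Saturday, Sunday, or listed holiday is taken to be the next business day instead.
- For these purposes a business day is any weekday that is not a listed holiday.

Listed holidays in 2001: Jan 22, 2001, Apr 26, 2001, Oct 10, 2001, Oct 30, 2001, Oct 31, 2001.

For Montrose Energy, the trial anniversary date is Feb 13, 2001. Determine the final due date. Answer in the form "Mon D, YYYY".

Apr 16, 2001

From Feb 13, 2001, 60 calendar days later is Apr 14, 2001.
Apr 14, 2001 is a Saturday; the next business day is Apr 16, 2001 (Monday).
So the filing is due Apr 16, 2001.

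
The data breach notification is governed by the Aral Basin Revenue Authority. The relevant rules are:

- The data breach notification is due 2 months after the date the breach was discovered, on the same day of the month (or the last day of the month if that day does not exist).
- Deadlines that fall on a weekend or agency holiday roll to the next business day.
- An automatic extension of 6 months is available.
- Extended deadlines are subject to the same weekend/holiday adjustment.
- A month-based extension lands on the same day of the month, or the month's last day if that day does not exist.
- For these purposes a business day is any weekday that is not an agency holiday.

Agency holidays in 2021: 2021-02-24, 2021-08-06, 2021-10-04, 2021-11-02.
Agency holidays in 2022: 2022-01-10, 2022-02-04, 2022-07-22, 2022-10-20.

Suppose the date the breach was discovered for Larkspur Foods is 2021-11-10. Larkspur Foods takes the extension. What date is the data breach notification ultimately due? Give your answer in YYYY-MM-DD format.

2022-07-11

2 months from 2021-11-10 is 2022-01-10.
Because 2022-01-10 is a listed holiday, the deadline becomes 2022-01-11 (Tuesday).
Add 6 months to 2022-01-11: 2022-07-11.
2022-07-11 falls on a Monday, which is a business day, so no adjustment is needed.
The final due date is 2022-07-11.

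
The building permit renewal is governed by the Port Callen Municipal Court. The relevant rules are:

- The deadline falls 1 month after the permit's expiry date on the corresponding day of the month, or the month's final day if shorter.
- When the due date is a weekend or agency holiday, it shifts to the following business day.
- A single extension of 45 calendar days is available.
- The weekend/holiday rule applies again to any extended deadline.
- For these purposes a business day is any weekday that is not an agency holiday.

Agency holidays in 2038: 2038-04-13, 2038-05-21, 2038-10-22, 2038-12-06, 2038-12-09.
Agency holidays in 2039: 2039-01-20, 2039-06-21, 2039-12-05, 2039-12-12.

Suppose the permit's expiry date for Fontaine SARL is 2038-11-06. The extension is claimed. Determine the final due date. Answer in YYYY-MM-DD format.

2039-01-21

1 month from 2038-11-06 is 2038-12-06.
Because 2038-12-06 is a listed holiday, the deadline becomes 2038-12-07 (Tuesday).
Applying the 45-calendar-day extension: 2038-12-07 + 45 days = 2039-01-21.
2039-01-21 is a Friday and not a listed holiday, so it stands.
So the filing is due 2039-01-21.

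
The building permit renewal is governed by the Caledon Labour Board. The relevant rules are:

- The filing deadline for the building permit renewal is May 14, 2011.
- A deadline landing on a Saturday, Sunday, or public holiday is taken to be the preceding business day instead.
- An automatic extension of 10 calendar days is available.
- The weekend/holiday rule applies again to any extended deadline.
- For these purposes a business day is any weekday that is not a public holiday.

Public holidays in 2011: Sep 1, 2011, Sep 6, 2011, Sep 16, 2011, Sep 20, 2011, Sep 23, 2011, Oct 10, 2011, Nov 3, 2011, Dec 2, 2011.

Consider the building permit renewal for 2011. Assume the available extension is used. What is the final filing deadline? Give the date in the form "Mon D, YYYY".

May 23, 2011

Start from the fixed due date, May 14, 2011.
May 14, 2011 is a Saturday; the preceding business day is May 13, 2011 (Friday).
With the 10-day extension, May 13, 2011 becomes May 23, 2011.
Since May 23, 2011 is a Monday and not a holiday, the date is unchanged.
The final due date is May 23, 2011.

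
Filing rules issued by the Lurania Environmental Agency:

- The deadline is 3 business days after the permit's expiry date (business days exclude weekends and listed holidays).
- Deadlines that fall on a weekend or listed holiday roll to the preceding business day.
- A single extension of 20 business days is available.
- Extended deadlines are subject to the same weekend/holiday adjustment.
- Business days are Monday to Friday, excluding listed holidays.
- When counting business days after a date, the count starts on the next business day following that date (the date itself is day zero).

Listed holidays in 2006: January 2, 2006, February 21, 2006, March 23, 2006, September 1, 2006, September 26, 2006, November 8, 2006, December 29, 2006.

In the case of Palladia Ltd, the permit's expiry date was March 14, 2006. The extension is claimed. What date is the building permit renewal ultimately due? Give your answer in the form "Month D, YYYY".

Starting the day after March 14, 2006 and counting 3 business days lands on March 17, 2006.
Since March 17, 2006 is a Friday and not a holiday, the date is unchanged.
Applying the 20-business-day extension: 20 business days after March 17, 2006 is April 17, 2006.
April 17, 2006 falls on a Monday, which is a business day, so no adjustment is needed.
Deadline: April 17, 2006.

April 17, 2006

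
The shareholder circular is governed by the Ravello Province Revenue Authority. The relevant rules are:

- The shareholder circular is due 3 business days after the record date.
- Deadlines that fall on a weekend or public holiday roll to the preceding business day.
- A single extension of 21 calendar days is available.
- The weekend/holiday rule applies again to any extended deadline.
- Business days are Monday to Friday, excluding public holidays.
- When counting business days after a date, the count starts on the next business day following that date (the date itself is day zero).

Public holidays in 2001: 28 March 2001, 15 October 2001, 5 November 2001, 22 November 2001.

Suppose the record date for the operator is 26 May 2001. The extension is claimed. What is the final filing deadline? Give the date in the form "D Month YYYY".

Starting the day after 26 May 2001 and counting 3 business days lands on 30 May 2001.
Since 30 May 2001 is a Wednesday and not a holiday, the date is unchanged.
With the 21-day extension, 30 May 2001 becomes 20 June 2001.
20 June 2001 is a Wednesday and not a listed holiday, so it stands.
Final deadline: 20 June 2001.

20 June 2001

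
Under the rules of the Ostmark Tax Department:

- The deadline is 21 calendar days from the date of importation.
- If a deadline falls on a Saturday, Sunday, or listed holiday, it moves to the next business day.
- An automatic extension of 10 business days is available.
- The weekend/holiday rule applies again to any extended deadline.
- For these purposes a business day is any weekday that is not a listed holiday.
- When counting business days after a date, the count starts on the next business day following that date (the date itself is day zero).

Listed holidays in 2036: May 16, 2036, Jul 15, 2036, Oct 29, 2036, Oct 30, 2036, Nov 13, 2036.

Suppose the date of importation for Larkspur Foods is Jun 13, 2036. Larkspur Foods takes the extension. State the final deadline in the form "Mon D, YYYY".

Trigger date Jun 13, 2036 + 21 calendar days = Jul 4, 2036.
Jul 4, 2036 is a Friday and not a listed holiday, so it stands.
Applying the 10-business-day extension: 10 business days after Jul 4, 2036 is Jul 21, 2036.
Jul 21, 2036 is a Monday and not a listed holiday, so it stands.
Deadline: Jul 21, 2036.

Jul 21, 2036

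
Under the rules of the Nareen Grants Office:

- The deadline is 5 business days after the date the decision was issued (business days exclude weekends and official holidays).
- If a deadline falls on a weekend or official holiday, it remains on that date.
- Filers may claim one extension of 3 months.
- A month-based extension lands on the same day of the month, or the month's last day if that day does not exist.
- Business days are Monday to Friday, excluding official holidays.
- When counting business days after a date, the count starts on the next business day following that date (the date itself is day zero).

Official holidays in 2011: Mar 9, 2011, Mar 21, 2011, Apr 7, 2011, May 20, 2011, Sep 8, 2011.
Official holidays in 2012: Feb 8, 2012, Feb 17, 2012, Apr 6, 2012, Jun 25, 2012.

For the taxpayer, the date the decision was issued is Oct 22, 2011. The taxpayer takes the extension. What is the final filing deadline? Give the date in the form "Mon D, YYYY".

Jan 28, 2012

5 business days after Oct 22, 2011, excluding weekends and holidays, is Oct 28, 2011.
No adjustment is made for weekends or holidays, so Oct 28, 2011 stands.
The 3 months extension carries Oct 28, 2011 to Jan 28, 2012.
Jan 28, 2012 falls on a Saturday. The rules make no weekend/holiday allowance, so it remains Jan 28, 2012.
So the filing is due Jan 28, 2012.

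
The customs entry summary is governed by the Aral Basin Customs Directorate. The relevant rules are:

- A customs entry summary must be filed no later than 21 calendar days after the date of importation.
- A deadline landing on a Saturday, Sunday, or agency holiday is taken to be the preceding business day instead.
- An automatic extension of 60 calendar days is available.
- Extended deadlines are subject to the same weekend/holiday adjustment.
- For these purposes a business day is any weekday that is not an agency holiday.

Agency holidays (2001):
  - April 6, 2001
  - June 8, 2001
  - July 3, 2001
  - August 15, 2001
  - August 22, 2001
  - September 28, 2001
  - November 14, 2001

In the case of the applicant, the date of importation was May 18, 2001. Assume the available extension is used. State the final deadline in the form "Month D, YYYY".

August 6, 2001

21 calendar days after May 18, 2001 is June 8, 2001.
June 8, 2001 falls on a listed holiday. Rolling to the preceding business day gives June 7, 2001, a Thursday.
With the 60-day extension, June 7, 2001 becomes August 6, 2001.
August 6, 2001 falls on a Monday, which is a business day, so no adjustment is needed.
The final due date is August 6, 2001.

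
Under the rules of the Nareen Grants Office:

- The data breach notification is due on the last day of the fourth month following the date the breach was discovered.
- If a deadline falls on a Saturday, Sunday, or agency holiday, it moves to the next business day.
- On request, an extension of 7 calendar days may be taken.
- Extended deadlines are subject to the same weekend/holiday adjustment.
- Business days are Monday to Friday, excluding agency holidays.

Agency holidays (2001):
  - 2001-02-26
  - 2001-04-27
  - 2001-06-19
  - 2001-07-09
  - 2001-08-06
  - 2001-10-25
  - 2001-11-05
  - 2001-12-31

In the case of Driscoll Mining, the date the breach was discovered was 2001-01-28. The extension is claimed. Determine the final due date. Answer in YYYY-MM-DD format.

4 months after 2001-01-28 falls in May 2001; the last day of that month is 2001-05-31.
2001-05-31 falls on a Thursday, which is a business day, so no adjustment is needed.
With the 7-day extension, 2001-05-31 becomes 2001-06-07.
2001-06-07 is a Thursday and not a listed holiday, so it stands.
The final due date is 2001-06-07.

2001-06-07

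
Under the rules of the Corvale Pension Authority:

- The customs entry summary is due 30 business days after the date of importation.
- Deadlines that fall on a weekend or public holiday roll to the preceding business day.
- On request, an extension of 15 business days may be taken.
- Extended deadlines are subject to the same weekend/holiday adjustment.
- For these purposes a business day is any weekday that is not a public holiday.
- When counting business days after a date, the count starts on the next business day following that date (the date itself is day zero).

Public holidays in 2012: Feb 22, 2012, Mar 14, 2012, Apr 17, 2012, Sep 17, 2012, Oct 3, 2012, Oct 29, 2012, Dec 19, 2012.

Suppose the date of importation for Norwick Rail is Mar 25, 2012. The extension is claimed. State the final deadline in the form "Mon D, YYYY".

May 28, 2012

Starting the day after Mar 25, 2012 and counting 30 business days lands on May 7, 2012.
May 7, 2012 (Monday) is already a business day.
Counting 15 further business days from May 7, 2012 reaches May 28, 2012.
May 28, 2012 falls on a Monday, which is a business day, so no adjustment is needed.
So the filing is due May 28, 2012.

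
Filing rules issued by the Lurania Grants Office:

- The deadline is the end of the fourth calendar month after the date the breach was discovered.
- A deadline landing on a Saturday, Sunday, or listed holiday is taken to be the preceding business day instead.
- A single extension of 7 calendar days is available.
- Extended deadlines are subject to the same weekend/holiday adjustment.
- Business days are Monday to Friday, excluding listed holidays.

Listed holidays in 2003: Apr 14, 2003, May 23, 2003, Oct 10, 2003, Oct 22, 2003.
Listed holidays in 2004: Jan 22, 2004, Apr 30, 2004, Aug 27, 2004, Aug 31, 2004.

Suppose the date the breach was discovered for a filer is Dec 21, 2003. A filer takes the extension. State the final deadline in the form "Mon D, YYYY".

The fourth month after Dec 21, 2003 is April 2004, whose last day is Apr 30, 2004.
Apr 30, 2004 is a listed holiday; the preceding business day is Apr 29, 2004 (Thursday).
The 7-calendar-day extension moves the deadline from Apr 29, 2004 to May 6, 2004.
May 6, 2004 falls on a Thursday, which is a business day, so no adjustment is needed.
Deadline: May 6, 2004.

May 6, 2004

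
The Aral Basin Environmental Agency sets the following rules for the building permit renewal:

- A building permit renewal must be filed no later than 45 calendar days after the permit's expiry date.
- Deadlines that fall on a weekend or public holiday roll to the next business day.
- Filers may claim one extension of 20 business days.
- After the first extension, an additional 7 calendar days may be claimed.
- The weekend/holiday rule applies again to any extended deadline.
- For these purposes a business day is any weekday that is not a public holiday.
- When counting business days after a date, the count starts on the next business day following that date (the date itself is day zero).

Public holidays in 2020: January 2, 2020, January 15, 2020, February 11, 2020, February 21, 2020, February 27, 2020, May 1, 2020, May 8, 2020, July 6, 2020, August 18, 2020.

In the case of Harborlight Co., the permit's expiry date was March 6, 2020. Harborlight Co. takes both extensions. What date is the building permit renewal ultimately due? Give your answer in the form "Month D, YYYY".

May 27, 2020

45 calendar days after March 6, 2020 is April 20, 2020.
April 20, 2020 (Monday) is already a business day.
Counting 20 further business days from April 20, 2020 reaches May 20, 2020.
Since May 20, 2020 is a Wednesday and not a holiday, the date is unchanged.
The 7-calendar-day extension moves the deadline from May 20, 2020 to May 27, 2020.
May 27, 2020 is a Wednesday and not a listed holiday, so it stands.
The final due date is May 27, 2020.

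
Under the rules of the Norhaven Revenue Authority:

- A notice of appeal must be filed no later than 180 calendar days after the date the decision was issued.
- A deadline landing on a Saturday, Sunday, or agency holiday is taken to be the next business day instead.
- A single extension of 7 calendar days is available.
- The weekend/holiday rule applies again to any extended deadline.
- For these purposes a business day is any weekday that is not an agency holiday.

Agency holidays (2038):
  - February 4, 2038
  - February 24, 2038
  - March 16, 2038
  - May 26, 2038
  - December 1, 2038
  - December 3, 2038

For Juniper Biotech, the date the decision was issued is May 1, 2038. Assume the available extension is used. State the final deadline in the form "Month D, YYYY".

Trigger date May 1, 2038 + 180 calendar days = October 28, 2038.
October 28, 2038 falls on a Thursday, which is a business day, so no adjustment is needed.
With the 7-day extension, October 28, 2038 becomes November 4, 2038.
November 4, 2038 is a Thursday and not a listed holiday, so it stands.
So the filing is due November 4, 2038.

November 4, 2038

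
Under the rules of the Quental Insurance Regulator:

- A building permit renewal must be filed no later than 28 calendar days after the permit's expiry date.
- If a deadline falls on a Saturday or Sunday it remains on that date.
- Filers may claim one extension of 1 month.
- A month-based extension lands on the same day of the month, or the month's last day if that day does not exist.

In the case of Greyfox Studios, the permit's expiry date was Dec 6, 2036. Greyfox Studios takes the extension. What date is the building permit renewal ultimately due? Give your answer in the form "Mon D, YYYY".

Feb 3, 2037

From Dec 6, 2036, 28 calendar days later is Jan 3, 2037.
Jan 3, 2037 falls on a Saturday. The rules make no weekend/holiday allowance, so it remains Jan 3, 2037.
The 1 month extension carries Jan 3, 2037 to Feb 3, 2037.
Feb 3, 2037 falls on a Tuesday. The rules make no weekend/holiday allowance, so it remains Feb 3, 2037.
Deadline: Feb 3, 2037.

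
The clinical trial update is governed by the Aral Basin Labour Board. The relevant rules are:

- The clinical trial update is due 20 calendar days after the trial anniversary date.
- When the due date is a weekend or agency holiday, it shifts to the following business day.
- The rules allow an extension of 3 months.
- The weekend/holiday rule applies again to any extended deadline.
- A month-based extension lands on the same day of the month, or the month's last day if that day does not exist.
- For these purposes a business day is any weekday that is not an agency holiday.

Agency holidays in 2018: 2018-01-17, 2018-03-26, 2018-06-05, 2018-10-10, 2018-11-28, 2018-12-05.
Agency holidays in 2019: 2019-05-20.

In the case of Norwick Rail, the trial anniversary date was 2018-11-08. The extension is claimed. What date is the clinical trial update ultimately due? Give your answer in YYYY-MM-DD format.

2019-02-28

From 2018-11-08, 20 calendar days later is 2018-11-28.
2018-11-28 is a listed holiday, so it moves to the next business day, 2018-11-29 (Thursday).
Add 3 months to 2018-11-29: 2019-02-28 (day 29 does not exist in February, so the month's last day is used).
2019-02-28 (Thursday) is already a business day.
The final due date is 2019-02-28.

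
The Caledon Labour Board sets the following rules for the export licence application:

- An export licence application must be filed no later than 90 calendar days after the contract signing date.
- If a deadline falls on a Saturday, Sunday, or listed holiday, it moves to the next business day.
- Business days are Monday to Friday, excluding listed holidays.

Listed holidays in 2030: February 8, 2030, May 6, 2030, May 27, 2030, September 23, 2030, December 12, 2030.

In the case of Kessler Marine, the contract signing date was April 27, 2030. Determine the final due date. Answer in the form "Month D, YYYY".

July 26, 2030

Adding 90 calendar days to April 27, 2030 gives July 26, 2030.
Since July 26, 2030 is a Friday and not a holiday, the date is unchanged.
Deadline: July 26, 2030.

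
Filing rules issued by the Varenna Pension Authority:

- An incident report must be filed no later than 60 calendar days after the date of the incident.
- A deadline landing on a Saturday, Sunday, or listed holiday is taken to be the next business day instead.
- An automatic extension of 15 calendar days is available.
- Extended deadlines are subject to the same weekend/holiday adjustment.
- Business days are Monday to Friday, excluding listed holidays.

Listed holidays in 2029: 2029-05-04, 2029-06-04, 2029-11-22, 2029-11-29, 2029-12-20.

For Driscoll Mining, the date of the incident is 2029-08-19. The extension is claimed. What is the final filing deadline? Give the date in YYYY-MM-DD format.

Trigger date 2029-08-19 + 60 calendar days = 2029-10-18.
Since 2029-10-18 is a Thursday and not a holiday, the date is unchanged.
Applying the 15-calendar-day extension: 2029-10-18 + 15 days = 2029-11-02.
2029-11-02 falls on a Friday, which is a business day, so no adjustment is needed.
So the filing is due 2029-11-02.

2029-11-02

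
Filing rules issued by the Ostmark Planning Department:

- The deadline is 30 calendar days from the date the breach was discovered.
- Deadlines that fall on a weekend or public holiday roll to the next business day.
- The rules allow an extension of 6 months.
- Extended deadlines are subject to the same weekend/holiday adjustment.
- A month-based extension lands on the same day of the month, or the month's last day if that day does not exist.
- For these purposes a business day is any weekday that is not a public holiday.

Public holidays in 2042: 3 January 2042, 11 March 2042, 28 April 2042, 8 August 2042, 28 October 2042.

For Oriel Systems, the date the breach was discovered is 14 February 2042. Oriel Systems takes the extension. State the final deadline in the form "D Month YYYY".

17 September 2042

Adding 30 calendar days to 14 February 2042 gives 16 March 2042.
Because 16 March 2042 is a Sunday, the deadline becomes 17 March 2042 (Monday).
The 6 months extension carries 17 March 2042 to 17 September 2042.
17 September 2042 is a Wednesday and not a listed holiday, so it stands.
Deadline: 17 September 2042.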